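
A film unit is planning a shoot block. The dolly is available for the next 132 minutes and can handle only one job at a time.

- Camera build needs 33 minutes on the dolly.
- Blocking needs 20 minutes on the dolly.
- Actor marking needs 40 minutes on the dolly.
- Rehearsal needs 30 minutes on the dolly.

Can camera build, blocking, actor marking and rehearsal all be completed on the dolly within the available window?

Yes

Running back to back, the jobs need 33 + 20 + 40 + 30 = 123 minutes on the dolly.
Since 123 ≤ 132, they fit within the window.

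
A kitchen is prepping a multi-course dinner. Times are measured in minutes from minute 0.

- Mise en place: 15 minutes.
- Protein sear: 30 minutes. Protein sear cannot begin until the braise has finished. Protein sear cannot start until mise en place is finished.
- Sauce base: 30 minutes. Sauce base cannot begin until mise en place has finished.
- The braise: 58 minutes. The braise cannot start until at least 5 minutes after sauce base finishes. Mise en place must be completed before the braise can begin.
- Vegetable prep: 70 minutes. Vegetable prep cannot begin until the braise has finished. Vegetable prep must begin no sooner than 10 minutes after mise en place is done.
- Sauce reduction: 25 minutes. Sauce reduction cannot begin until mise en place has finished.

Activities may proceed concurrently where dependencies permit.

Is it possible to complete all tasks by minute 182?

Mise en place can start immediately at minute 0; it finishes at minute 15.
After mise en place (finishes minute 15), sauce reduction can start at minute 15 and finishes at minute 40.
After mise en place (finishes minute 15), sauce base can start at minute 15 and finishes at minute 45.
The braise cannot start until sauce base (finishes minute 45, plus 5-minute gap → minute 50); mise en place (finishes minute 15). The controlling bound is minute 50, so the braise finishes at 50 + 58 = minute 108.
Vegetable prep has to wait for the braise (finishes minute 108); mise en place (finishes minute 15, plus 10-minute gap → minute 25). The latest of these is minute 108, so vegetable prep runs minute 108 to 108 + 70 = minute 178.
For protein sear: the braise (finishes minute 108); mise en place (finishes minute 15). Taking the maximum gives a start of minute 108, and it finishes at 108 + 30 = minute 138.
Every task is finished by minute 178, which is no later than the deadline of 182, so the schedule is feasible.

Yes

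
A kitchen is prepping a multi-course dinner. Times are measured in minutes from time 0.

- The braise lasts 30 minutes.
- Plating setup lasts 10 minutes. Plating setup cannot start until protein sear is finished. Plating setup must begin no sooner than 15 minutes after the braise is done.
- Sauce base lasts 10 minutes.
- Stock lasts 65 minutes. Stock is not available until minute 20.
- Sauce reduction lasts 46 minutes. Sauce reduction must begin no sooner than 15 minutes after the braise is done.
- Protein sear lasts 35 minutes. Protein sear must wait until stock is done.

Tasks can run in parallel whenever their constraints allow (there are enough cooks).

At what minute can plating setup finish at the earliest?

130

Nothing blocks the braise, so it runs from minute 0 to minute 30.
Stock cannot begin until its own release at minute 20. It runs from minute 20 to 20 + 65 = minute 85.
After stock (finishes minute 85), protein sear can start at minute 85 and finishes at minute 120.
Plating setup cannot start until protein sear (finishes minute 120); the braise (finishes minute 30, plus 15-minute gap → minute 45). The controlling bound is minute 120, so plating setup finishes at 120 + 10 = minute 130.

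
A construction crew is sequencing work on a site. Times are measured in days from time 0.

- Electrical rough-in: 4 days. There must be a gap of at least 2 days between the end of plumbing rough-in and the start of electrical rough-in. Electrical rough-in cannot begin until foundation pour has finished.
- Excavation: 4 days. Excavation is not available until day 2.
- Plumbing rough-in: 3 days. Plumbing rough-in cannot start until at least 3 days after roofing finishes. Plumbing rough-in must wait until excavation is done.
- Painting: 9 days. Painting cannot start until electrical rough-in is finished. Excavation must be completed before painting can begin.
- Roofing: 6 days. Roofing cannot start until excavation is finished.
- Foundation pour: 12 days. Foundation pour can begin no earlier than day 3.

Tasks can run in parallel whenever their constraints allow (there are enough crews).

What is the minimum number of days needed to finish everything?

33

Foundation pour cannot begin until its own release at day 3. It runs from day 3 to 3 + 12 = day 15.
Excavation waits on its own release at day 2, so it starts at day 2 and finishes at 2 + 4 = day 6.
Roofing waits on excavation (finishes day 6), so it starts at day 6 and finishes at 6 + 6 = day 12.
For plumbing rough-in: roofing (finishes day 12, plus 3-day gap → day 15); excavation (finishes day 6). Taking the maximum gives a start of day 15, and it finishes at 15 + 3 = day 18.
Electrical rough-in has to wait for plumbing rough-in (finishes day 18, plus 2-day gap → day 20); foundation pour (finishes day 15). The latest of these is day 20, so electrical rough-in runs day 20 to 20 + 4 = day 24.
Painting cannot start until electrical rough-in (finishes day 24); excavation (finishes day 6). The controlling bound is day 24, so painting finishes at 24 + 9 = day 33.
All tasks are finished once the last one completes. Finish times: Excavation at 6, Foundation pour at 15, Roofing at 12, Plumbing rough-in at 18, Electrical rough-in at 24, Painting at 33. The latest is day 33.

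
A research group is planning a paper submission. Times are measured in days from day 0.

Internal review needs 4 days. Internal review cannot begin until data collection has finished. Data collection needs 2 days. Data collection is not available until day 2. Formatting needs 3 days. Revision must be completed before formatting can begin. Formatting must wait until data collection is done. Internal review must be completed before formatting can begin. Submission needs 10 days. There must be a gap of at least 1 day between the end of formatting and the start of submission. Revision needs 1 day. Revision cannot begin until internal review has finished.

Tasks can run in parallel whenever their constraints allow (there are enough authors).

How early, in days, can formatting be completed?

12

Data collection waits on its own release at day 2, so it starts at day 2 and finishes at 2 + 2 = day 4.
Internal review waits on data collection (finishes day 4), so it starts at day 4 and finishes at 4 + 4 = day 8.
After internal review (finishes day 8), revision can start at day 8 and finishes at day 9.
Formatting cannot start until revision (finishes day 9); data collection (finishes day 4); internal review (finishes day 8). The controlling bound is day 9, so formatting finishes at 9 + 3 = day 12.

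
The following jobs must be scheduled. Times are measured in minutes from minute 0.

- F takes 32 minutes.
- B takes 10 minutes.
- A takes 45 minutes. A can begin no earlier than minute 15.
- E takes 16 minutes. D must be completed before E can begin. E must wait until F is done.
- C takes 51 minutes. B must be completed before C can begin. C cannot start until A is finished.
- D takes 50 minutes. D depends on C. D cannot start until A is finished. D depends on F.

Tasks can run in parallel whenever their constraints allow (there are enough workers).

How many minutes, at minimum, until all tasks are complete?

177

F can start immediately at minute 0; it finishes at minute 32.
B has no prerequisites, so it starts at minute 0 and finishes at minute 10.
A cannot begin until its own release at minute 15. It runs from minute 15 to 15 + 45 = minute 60.
C needs all of B (finishes minute 10); A (finishes minute 60). That puts its earliest start at minute 60; it finishes at 60 + 51 = minute 111.
D needs all of C (finishes minute 111); A (finishes minute 60); F (finishes minute 32). That puts its earliest start at minute 111; it finishes at 111 + 50 = minute 161.
E needs all of D (finishes minute 161); F (finishes minute 32). That puts its earliest start at minute 161; it finishes at 161 + 16 = minute 177.
All tasks are finished once the last one completes. Finish times: A at 60, B at 10, C at 111, D at 161, E at 177, F at 32. The latest is minute 177.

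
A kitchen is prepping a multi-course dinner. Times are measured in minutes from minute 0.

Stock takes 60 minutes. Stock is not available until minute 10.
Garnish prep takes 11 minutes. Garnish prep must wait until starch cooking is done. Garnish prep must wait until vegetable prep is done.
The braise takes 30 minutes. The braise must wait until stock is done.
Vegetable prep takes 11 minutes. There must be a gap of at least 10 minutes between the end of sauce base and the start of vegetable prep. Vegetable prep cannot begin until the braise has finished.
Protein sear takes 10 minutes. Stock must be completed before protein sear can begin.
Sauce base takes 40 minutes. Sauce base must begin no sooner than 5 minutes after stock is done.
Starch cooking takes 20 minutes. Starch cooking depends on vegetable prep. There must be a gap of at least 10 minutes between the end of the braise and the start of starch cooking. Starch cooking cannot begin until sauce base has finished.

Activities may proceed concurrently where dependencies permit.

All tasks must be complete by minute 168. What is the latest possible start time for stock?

11

Garnish prep has no dependents, so it just needs to finish by minute 168. Starting by 168 − 11 = minute 157 achieves that.
Starch cooking feeds into garnish prep (must start by minute 157); so starch cooking must finish by minute 157 and therefore start by minute 137.
Vegetable prep feeds starch cooking (must start by minute 137); garnish prep (must start by minute 157). Taking the minimum, vegetable prep must finish by minute 137 and start by 137 − 11 = minute 126.
For sauce base: vegetable prep (must start by minute 126, minus 10-minute gap → minute 116); starch cooking (must start by minute 137). The most restrictive is minute 116; with a 40-minute duration, sauce base must start by minute 76.
For the braise: vegetable prep (must start by minute 126); starch cooking (must start by minute 137, minus 10-minute gap → minute 127). The most restrictive is minute 126; with a 30-minute duration, the braise must start by minute 96.
To finish by minute 168, protein sear (duration 10) must start no later than minute 158.
For stock: sauce base (must start by minute 76, minus 5-minute gap → minute 71); the braise (must start by minute 96); protein sear (must start by minute 158). The most restrictive is minute 71; with a 60-minute duration, stock must start by minute 11.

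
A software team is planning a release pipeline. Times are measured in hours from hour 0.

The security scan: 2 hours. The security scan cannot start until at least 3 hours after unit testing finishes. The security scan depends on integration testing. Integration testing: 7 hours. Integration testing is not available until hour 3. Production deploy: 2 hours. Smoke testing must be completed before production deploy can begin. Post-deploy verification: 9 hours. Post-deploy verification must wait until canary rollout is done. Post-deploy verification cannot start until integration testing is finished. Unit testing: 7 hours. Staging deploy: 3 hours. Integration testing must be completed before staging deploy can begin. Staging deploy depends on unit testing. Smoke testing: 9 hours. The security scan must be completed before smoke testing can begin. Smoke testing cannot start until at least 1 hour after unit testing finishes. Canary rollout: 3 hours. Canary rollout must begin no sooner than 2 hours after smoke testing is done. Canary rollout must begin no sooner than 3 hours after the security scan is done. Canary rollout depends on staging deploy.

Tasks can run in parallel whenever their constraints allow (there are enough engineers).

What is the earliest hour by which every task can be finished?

After its own release at hour 3, integration testing can start at hour 3 and finishes at hour 10.
Unit testing has no prerequisites, so it starts at hour 0 and finishes at hour 7.
For staging deploy: integration testing (finishes hour 10); unit testing (finishes hour 7). Taking the maximum gives a start of hour 10, and it finishes at 10 + 3 = hour 13.
The security scan has to wait for unit testing (finishes hour 7, plus 3-hour gap → hour 10); integration testing (finishes hour 10). The latest of these is hour 10, so the security scan runs hour 10 to 10 + 2 = hour 12.
Smoke testing needs all of the security scan (finishes hour 12); unit testing (finishes hour 7, plus 1-hour gap → hour 8). That puts its earliest start at hour 12; it finishes at 12 + 9 = hour 21.
Production deploy cannot begin until smoke testing (finishes hour 21). It runs from hour 21 to 21 + 2 = hour 23.
Canary rollout cannot start until smoke testing (finishes hour 21, plus 2-hour gap → hour 23); the security scan (finishes hour 12, plus 3-hour gap → hour 15); staging deploy (finishes hour 13). The controlling bound is hour 23, so canary rollout finishes at 23 + 3 = hour 26.
Post-deploy verification has to wait for canary rollout (finishes hour 26); integration testing (finishes hour 10). The latest of these is hour 26, so post-deploy verification runs hour 26 to 26 + 9 = hour 35.
All tasks are finished once the last one completes. Finish times: Unit testing at 7, Integration testing at 10, The security scan at 12, Staging deploy at 13, Smoke testing at 21, Canary rollout at 26, Production deploy at 23, Post-deploy verification at 35. The latest is hour 35.

35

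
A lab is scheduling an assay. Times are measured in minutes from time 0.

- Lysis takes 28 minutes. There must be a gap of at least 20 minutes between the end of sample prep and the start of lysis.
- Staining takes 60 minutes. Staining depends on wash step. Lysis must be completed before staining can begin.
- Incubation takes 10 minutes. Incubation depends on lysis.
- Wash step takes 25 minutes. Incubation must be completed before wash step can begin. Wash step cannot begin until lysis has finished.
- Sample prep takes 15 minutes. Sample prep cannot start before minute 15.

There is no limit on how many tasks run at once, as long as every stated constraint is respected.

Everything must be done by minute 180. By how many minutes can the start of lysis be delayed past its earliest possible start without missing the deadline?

7

Sample prep cannot begin until its own release at minute 15. It runs from minute 15 to 15 + 15 = minute 30.
After sample prep (finishes minute 30, plus 20-minute gap → minute 50), lysis can start at minute 50 and finishes at minute 78.

Working backward from the deadline:
Staining has no dependents, so it just needs to finish by minute 180. Starting by 180 − 60 = minute 120 achieves that.
Wash step has to be done before staining (must start by minute 120). That means finishing by minute 120, i.e. starting by 120 − 25 = minute 95.
Since wash step (must start by minute 95) depends on it, incubation must finish by minute 95. Backing off its 10-minute duration gives a latest start of minute 85.
Lysis must finish in time for incubation (must start by minute 85); wash step (must start by minute 95); staining (must start by minute 120). The tightest is minute 85, so lysis must start by 85 − 28 = minute 57.
So lysis can start as early as minute 50 and as late as minute 57, giving 57 − 50 = 7 minutes of slack.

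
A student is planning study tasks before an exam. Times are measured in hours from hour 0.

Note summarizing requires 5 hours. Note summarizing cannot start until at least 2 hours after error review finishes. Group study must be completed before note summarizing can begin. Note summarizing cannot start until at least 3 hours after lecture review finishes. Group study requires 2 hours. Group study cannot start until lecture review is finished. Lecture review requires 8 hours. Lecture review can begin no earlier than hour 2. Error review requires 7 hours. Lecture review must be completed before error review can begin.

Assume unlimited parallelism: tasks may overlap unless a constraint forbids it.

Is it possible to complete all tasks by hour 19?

No

After its own release at hour 2, lecture review can start at hour 2 and finishes at hour 10.
Group study waits on lecture review (finishes hour 10), so it starts at hour 10 and finishes at 10 + 2 = hour 12.
Error review waits on lecture review (finishes hour 10), so it starts at hour 10 and finishes at 10 + 7 = hour 17.
Note summarizing needs all of error review (finishes hour 17, plus 2-hour gap → hour 19); group study (finishes hour 12); lecture review (finishes hour 10, plus 3-hour gap → hour 13). That puts its earliest start at hour 19; it finishes at 19 + 5 = hour 24.
The earliest everything can be done is hour 24, which is after the deadline of 19, so it is not possible.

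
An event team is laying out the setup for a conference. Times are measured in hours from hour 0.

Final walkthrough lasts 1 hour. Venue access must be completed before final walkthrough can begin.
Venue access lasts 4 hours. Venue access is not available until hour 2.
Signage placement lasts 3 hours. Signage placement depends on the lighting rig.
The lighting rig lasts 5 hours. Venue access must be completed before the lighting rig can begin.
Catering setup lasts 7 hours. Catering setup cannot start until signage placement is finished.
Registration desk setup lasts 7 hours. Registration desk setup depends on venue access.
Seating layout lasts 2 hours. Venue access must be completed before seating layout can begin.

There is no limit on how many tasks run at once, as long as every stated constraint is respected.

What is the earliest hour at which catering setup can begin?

14

Venue access cannot begin until its own release at hour 2. It runs from hour 2 to 2 + 4 = hour 6.
The lighting rig waits on venue access (finishes hour 6), so it starts at hour 6 and finishes at 6 + 5 = hour 11.
After the lighting rig (finishes hour 11), signage placement can start at hour 11 and finishes at hour 14.
Catering setup waits on signage placement (finishes hour 14), so the earliest it can start is hour 14.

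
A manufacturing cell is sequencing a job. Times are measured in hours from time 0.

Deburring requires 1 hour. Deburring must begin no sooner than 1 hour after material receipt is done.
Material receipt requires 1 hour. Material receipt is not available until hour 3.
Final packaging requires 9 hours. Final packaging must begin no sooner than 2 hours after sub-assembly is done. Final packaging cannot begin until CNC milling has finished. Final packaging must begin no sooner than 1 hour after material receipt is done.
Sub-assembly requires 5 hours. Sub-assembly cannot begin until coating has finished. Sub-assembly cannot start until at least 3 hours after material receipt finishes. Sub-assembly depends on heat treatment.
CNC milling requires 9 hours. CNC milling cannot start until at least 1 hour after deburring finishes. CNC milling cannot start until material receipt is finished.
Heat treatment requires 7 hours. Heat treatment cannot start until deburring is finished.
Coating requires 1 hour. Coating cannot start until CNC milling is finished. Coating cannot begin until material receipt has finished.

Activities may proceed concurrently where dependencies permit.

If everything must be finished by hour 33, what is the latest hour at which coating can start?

16

Final packaging must finish by hour 33; it takes 9 hours, so it must start by 33 − 9 = hour 24.
Sub-assembly has to be done before final packaging (must start by hour 24, minus 2-hour gap → hour 22). That means finishing by hour 22, i.e. starting by 22 − 5 = hour 17.
Coating feeds into sub-assembly (must start by hour 17); so coating must finish by hour 17 and therefore start by hour 16.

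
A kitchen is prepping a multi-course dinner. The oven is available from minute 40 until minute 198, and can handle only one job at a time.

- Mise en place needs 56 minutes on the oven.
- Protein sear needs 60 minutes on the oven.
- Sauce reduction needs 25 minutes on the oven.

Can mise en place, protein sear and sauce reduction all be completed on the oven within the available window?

Yes

The oven window is 198 − 40 = 158 minutes.
Running back to back, the jobs need 56 + 60 + 25 = 141 minutes on the oven.
Since 141 ≤ 158, they fit within the window.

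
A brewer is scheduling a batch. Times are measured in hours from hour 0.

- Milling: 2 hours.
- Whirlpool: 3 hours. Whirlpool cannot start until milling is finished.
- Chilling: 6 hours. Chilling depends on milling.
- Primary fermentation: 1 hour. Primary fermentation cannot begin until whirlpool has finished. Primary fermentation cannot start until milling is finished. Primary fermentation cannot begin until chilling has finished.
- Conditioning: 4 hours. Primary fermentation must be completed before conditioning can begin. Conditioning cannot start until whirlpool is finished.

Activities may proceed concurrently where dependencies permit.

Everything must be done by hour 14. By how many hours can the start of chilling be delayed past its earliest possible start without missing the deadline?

1

Milling has no prerequisites, so it starts at hour 0 and finishes at hour 2.
Chilling cannot begin until milling (finishes hour 2). It runs from hour 2 to 2 + 6 = hour 8.

Working backward from the deadline:
Conditioning must finish by hour 14; it takes 4 hours, so it must start by 14 − 4 = hour 10.
Primary fermentation has to be done before conditioning (must start by hour 10). That means finishing by hour 10, i.e. starting by 10 − 1 = hour 9.
Chilling has to be done before primary fermentation (must start by hour 9). That means finishing by hour 9, i.e. starting by 9 − 6 = hour 3.
So chilling can start as early as hour 2 and as late as hour 3, giving 3 − 2 = 1 hour of slack.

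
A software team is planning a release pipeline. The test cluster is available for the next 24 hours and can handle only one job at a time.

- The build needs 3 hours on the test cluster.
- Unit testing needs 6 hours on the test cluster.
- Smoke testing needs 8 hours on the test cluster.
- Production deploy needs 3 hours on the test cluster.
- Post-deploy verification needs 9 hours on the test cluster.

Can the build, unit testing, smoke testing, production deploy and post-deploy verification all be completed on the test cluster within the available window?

No

Running back to back, the jobs need 3 + 6 + 8 + 3 + 9 = 29 hours on the test cluster.
Since 29 > 24, they cannot all fit.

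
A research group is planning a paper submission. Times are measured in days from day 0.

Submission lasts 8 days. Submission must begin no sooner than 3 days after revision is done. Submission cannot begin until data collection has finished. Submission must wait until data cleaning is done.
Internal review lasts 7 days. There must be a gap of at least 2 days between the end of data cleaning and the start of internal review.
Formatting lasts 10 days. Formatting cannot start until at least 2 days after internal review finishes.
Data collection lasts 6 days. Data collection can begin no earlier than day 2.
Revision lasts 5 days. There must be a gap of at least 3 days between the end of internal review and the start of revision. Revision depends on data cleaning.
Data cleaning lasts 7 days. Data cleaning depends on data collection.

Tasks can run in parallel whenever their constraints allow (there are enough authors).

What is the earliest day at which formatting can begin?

26

Data collection waits on its own release at day 2, so it starts at day 2 and finishes at 2 + 6 = day 8.
Data cleaning waits on data collection (finishes day 8), so it starts at day 8 and finishes at 8 + 7 = day 15.
Internal review waits on data cleaning (finishes day 15, plus 2-day gap → day 17), so it starts at day 17 and finishes at 17 + 7 = day 24.
Formatting waits on internal review (finishes day 24, plus 2-day gap → day 26), so the earliest it can start is day 26.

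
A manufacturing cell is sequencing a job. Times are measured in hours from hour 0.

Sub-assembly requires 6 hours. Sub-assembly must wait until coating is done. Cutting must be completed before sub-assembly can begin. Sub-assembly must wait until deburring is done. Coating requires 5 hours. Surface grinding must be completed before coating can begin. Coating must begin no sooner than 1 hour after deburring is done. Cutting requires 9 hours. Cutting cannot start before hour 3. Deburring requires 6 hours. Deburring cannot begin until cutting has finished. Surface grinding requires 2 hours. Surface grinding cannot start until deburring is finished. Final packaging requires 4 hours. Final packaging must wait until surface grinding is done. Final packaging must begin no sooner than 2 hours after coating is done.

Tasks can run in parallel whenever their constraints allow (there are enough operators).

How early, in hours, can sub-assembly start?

Cutting cannot begin until its own release at hour 3. It runs from hour 3 to 3 + 9 = hour 12.
After cutting (finishes hour 12), deburring can start at hour 12 and finishes at hour 18.
Surface grinding waits on deburring (finishes hour 18), so it starts at hour 18 and finishes at 18 + 2 = hour 20.
Coating has to wait for surface grinding (finishes hour 20); deburring (finishes hour 18, plus 1-hour gap → hour 19). The latest of these is hour 20, so coating runs hour 20 to 20 + 5 = hour 25.
Sub-assembly waits on coating (finishes hour 25); cutting (finishes hour 12); deburring (finishes hour 18). The latest of these is hour 25, which is the earliest sub-assembly can start.

25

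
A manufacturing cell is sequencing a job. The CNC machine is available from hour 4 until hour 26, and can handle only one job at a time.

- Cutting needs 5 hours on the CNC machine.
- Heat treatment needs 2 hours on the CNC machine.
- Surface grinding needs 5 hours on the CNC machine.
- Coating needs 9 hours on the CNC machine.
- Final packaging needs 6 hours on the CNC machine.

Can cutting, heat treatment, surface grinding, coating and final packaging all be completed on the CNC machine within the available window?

The CNC machine window is 26 − 4 = 22 hours.
Running back to back, the jobs need 5 + 2 + 5 + 9 + 6 = 27 hours on the CNC machine.
Since 27 > 22, they cannot all fit.

No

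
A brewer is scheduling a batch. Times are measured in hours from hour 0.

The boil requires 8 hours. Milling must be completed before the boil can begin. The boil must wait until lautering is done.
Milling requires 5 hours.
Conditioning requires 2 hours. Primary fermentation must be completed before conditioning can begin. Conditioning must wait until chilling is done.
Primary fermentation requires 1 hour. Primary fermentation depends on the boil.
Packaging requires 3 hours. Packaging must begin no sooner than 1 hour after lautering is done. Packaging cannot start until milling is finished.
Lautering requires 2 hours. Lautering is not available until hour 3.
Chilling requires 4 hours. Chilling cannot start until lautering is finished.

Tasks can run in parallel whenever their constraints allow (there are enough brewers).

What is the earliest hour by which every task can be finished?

16

Lautering cannot begin until its own release at hour 3. It runs from hour 3 to 3 + 2 = hour 5.
Chilling cannot begin until lautering (finishes hour 5). It runs from hour 5 to 5 + 4 = hour 9.
Milling can start immediately at hour 0; it finishes at hour 5.
Packaging has to wait for lautering (finishes hour 5, plus 1-hour gap → hour 6); milling (finishes hour 5). The latest of these is hour 6, so packaging runs hour 6 to 6 + 3 = hour 9.
The boil needs all of milling (finishes hour 5); lautering (finishes hour 5). That puts its earliest start at hour 5; it finishes at 5 + 8 = hour 13.
Primary fermentation waits on the boil (finishes hour 13), so it starts at hour 13 and finishes at 13 + 1 = hour 14.
For conditioning: primary fermentation (finishes hour 14); chilling (finishes hour 9). Taking the maximum gives a start of hour 14, and it finishes at 14 + 2 = hour 16.
All tasks are finished once the last one completes. Finish times: Milling at 5, Lautering at 5, The boil at 13, Chilling at 9, Primary fermentation at 14, Conditioning at 16, Packaging at 9. The latest is hour 16.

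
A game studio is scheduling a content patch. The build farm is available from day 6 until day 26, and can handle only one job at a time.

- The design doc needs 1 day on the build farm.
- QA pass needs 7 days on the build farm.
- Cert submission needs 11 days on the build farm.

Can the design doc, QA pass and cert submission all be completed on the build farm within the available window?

The build farm window is 26 − 6 = 20 days.
Running back to back, the jobs need 1 + 7 + 11 = 19 days on the build farm.
Since 19 ≤ 20, they fit within the window.

Yes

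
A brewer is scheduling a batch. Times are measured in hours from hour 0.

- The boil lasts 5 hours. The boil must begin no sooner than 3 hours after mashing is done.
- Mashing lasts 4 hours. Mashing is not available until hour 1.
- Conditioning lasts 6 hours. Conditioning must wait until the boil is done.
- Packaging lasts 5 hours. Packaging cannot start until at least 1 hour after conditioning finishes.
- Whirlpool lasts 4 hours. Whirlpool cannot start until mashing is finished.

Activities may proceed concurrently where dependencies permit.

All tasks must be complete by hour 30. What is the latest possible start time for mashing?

Packaging has no dependents, so it just needs to finish by hour 30. Starting by 30 − 5 = hour 25 achieves that.
Conditioning must finish before packaging (must start by hour 25, minus 1-hour gap → hour 24). With a 6-hour duration, conditioning must start by 24 − 6 = hour 18.
The boil has to be done before conditioning (must start by hour 18). That means finishing by hour 18, i.e. starting by 18 − 5 = hour 13.
To finish by hour 30, whirlpool (duration 4) must start no later than hour 26.
Mashing must finish in time for the boil (must start by hour 13, minus 3-hour gap → hour 10); whirlpool (must start by hour 26). The tightest is hour 10, so mashing must start by 10 − 4 = hour 6.

6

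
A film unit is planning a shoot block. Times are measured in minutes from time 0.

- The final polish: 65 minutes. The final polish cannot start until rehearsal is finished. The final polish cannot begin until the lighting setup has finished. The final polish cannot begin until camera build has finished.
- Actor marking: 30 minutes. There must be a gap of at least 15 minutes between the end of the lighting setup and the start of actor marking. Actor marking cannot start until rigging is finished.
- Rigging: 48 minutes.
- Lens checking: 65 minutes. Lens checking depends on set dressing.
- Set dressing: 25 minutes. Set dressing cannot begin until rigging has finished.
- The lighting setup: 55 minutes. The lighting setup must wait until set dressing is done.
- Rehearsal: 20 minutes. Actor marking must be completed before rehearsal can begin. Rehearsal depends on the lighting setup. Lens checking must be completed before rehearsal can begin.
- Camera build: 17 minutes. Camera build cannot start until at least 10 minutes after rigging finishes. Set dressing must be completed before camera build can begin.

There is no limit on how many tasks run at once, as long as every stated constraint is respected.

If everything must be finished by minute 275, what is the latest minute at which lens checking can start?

125

The final polish has no dependents, so it just needs to finish by minute 275. Starting by 275 − 65 = minute 210 achieves that.
Since the final polish (must start by minute 210) depends on it, rehearsal must finish by minute 210. Backing off its 20-minute duration gives a latest start of minute 190.
Lens checking must finish before rehearsal (must start by minute 190). With a 65-minute duration, lens checking must start by 190 − 65 = minute 125.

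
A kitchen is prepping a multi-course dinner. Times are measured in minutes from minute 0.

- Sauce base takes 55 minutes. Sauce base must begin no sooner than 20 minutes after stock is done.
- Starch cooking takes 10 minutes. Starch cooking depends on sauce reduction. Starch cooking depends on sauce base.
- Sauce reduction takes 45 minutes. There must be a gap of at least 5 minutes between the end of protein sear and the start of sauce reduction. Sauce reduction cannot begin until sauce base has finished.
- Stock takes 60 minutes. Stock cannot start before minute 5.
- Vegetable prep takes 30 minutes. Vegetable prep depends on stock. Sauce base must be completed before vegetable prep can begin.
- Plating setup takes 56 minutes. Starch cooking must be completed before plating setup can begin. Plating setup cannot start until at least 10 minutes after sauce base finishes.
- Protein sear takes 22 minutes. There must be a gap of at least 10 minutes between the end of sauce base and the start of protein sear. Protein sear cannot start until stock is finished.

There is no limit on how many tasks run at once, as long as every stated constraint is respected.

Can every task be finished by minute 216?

No

After its own release at minute 5, stock can start at minute 5 and finishes at minute 65.
Sauce base cannot begin until stock (finishes minute 65, plus 20-minute gap → minute 85). It runs from minute 85 to 85 + 55 = minute 140.
Vegetable prep needs all of stock (finishes minute 65); sauce base (finishes minute 140). That puts its earliest start at minute 140; it finishes at 140 + 30 = minute 170.
For protein sear: sauce base (finishes minute 140, plus 10-minute gap → minute 150); stock (finishes minute 65). Taking the maximum gives a start of minute 150, and it finishes at 150 + 22 = minute 172.
Sauce reduction has to wait for protein sear (finishes minute 172, plus 5-minute gap → minute 177); sauce base (finishes minute 140). The latest of these is minute 177, so sauce reduction runs minute 177 to 177 + 45 = minute 222.
Starch cooking cannot start until sauce reduction (finishes minute 222); sauce base (finishes minute 140). The controlling bound is minute 222, so starch cooking finishes at 222 + 10 = minute 232.
Plating setup has to wait for starch cooking (finishes minute 232); sauce base (finishes minute 140, plus 10-minute gap → minute 150). The latest of these is minute 232, so plating setup runs minute 232 to 232 + 56 = minute 288.
The earliest everything can be done is minute 288, which is after the deadline of 216, so it is not possible.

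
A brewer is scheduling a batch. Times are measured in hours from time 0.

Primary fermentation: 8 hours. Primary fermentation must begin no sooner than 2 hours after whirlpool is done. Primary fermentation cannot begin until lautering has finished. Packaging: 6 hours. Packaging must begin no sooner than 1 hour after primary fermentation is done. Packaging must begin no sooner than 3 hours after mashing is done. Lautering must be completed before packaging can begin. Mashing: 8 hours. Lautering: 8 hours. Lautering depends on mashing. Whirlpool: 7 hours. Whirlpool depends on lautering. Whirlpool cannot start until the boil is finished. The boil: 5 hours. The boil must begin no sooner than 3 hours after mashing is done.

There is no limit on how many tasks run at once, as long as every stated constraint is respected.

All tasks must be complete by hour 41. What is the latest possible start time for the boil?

12

To finish by hour 41, packaging (duration 6) must start no later than hour 35.
Since packaging (must start by hour 35, minus 1-hour gap → hour 34) depends on it, primary fermentation must finish by hour 34. Backing off its 8-hour duration gives a latest start of hour 26.
Whirlpool must finish before primary fermentation (must start by hour 26, minus 2-hour gap → hour 24). With a 7-hour duration, whirlpool must start by 24 − 7 = hour 17.
The boil has to be done before whirlpool (must start by hour 17). That means finishing by hour 17, i.e. starting by 17 − 5 = hour 12.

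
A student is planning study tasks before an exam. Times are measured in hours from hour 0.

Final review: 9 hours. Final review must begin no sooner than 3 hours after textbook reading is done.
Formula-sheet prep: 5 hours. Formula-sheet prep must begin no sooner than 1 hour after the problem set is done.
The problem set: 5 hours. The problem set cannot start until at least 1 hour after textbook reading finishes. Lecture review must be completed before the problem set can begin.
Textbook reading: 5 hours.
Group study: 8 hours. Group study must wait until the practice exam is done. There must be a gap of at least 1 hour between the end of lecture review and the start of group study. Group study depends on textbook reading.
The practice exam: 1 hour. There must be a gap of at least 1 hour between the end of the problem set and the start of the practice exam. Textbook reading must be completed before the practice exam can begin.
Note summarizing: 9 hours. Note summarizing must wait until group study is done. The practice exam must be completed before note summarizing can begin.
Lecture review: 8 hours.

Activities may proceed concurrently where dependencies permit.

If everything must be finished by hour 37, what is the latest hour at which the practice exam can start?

19

To finish by hour 37, note summarizing (duration 9) must start no later than hour 28.
Since note summarizing (must start by hour 28) depends on it, group study must finish by hour 28. Backing off its 8-hour duration gives a latest start of hour 20.
For the practice exam: group study (must start by hour 20); note summarizing (must start by hour 28). The most restrictive is hour 20; with a 1-hour duration, the practice exam must start by hour 19.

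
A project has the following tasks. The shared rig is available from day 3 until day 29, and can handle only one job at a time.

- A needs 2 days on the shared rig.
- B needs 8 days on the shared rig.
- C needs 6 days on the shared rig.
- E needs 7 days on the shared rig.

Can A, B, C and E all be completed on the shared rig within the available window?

Yes

The shared rig window is 29 − 3 = 26 days.
Running back to back, the jobs need 2 + 8 + 6 + 7 = 23 days on the shared rig.
Since 23 ≤ 26, they fit within the window.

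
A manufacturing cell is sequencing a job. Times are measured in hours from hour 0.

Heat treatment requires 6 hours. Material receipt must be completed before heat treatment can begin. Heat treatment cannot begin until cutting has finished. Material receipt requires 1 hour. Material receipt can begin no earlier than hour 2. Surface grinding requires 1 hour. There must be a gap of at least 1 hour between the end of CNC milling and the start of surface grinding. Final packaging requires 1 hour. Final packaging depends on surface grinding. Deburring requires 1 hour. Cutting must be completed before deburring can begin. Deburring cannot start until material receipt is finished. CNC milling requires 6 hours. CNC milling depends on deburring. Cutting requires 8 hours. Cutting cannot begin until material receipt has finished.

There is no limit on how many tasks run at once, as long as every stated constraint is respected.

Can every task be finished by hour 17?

Material receipt cannot begin until its own release at hour 2. It runs from hour 2 to 2 + 1 = hour 3.
After material receipt (finishes hour 3), cutting can start at hour 3 and finishes at hour 11.
Heat treatment has to wait for material receipt (finishes hour 3); cutting (finishes hour 11). The latest of these is hour 11, so heat treatment runs hour 11 to 11 + 6 = hour 17.
Deburring cannot start until cutting (finishes hour 11); material receipt (finishes hour 3). The controlling bound is hour 11, so deburring finishes at 11 + 1 = hour 12.
After deburring (finishes hour 12), CNC milling can start at hour 12 and finishes at hour 18.
After CNC milling (finishes hour 18, plus 1-hour gap → hour 19), surface grinding can start at hour 19 and finishes at hour 20.
After surface grinding (finishes hour 20), final packaging can start at hour 20 and finishes at hour 21.
The earliest everything can be done is hour 21, which is after the deadline of 17, so it is not possible.

No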